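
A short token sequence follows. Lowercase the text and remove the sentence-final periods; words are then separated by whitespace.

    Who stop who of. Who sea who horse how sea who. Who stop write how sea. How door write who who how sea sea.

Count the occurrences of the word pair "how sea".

3

Scanning the 23 overlapping bigram windows for "how sea":
  position 9–10: how sea
  position 15–16: how sea
  position 22–23: how sea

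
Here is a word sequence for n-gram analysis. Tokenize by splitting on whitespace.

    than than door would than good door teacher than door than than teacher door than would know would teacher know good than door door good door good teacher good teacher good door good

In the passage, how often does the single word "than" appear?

Scanning the 33 tokens for "than":
  position 1: than
  position 2: than
  position 5: than
  position 9: than
  position 11: than
  position 12: than
  position 15: than
  position 22: than

8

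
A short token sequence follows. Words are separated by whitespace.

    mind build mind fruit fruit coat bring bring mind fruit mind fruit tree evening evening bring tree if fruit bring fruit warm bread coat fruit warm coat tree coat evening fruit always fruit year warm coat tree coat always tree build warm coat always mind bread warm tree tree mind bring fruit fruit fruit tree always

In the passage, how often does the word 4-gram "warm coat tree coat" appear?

2

Scanning the 53 overlapping 4-gram windows for "warm coat tree coat":
  position 26–29: warm coat tree coat
  position 35–38: warm coat tree coat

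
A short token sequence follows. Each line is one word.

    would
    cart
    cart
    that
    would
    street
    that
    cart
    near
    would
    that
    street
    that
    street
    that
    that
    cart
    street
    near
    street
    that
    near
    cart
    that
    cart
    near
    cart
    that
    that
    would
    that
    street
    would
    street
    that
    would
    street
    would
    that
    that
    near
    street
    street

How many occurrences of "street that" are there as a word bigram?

Scanning the 42 overlapping bigram windows for "street that":
  position 6–7: street that
  position 12–13: street that
  position 14–15: street that
  position 20–21: street that
  position 34–35: street that

5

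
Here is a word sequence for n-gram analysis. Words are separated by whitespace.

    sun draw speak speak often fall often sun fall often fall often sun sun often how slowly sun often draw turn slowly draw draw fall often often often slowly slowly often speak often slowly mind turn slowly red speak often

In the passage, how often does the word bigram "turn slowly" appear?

Scanning the 39 overlapping bigram windows for "turn slowly":
  position 21–22: turn slowly
  position 36–37: turn slowly

2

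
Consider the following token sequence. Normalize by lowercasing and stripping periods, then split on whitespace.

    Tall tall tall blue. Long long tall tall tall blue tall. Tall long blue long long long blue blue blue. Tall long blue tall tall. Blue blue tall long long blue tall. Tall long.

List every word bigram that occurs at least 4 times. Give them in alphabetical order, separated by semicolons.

blue tall; long blue; long long; tall long; tall tall

Bigram counts meeting the condition (at least 4 times):
  blue tall: 5
  long blue: 4
  long long: 4
  tall long: 4
  tall tall: 7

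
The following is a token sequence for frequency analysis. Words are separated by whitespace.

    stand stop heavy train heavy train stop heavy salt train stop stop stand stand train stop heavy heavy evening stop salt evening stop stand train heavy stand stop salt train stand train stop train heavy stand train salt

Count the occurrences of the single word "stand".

7

Scanning the 38 tokens for "stand":
  position 1: stand
  position 13: stand
  position 14: stand
  position 24: stand
  position 27: stand
  position 31: stand
  position 36: stand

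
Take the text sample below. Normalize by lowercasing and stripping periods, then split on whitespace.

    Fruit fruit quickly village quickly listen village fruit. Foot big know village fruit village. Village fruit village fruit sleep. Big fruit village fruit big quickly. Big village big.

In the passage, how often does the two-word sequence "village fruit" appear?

Scanning the 27 overlapping bigram windows for "village fruit":
  position 7–8: village fruit
  position 12–13: village fruit
  position 15–16: village fruit
  position 17–18: village fruit
  position 22–23: village fruit

5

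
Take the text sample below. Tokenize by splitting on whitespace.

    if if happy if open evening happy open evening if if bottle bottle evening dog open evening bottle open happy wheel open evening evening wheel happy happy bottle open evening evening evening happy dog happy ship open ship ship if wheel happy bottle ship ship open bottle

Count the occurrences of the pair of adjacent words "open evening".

5

Scanning the 46 overlapping bigram windows for "open evening":
  position 5–6: open evening
  position 8–9: open evening
  position 16–17: open evening
  position 22–23: open evening
  position 29–30: open evening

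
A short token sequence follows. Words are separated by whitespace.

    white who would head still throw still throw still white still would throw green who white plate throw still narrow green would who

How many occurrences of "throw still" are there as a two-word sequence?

3

Scanning the 22 overlapping bigram windows for "throw still":
  position 6–7: throw still
  position 8–9: throw still
  position 18–19: throw still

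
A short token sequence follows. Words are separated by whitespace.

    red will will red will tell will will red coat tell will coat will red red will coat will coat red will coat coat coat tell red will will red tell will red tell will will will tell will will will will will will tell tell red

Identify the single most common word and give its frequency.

"will", 22 times

Unigram frequencies (highest first):
  will: 22
  red: 10
  tell: 8
  coat: 7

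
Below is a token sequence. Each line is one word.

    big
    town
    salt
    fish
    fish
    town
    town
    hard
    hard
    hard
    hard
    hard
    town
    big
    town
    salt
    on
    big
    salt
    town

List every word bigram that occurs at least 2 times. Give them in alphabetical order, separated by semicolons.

big town; hard hard; town salt

Bigram counts meeting the condition (at least 2 times):
  big town: 2
  hard hard: 4
  town salt: 2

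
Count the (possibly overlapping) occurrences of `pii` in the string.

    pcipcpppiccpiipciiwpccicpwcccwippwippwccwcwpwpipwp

Sliding a length-3 window over the 50 characters (48 positions):
  position 12–14: pii

1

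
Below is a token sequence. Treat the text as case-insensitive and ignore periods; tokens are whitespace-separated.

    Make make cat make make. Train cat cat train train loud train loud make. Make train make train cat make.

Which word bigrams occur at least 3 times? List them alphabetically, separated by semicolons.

make make; make train

Bigram counts meeting the condition (at least 3 times):
  make make: 3
  make train: 3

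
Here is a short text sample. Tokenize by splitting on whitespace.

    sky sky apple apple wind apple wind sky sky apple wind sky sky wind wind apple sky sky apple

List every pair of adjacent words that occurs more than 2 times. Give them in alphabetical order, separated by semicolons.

Bigram counts meeting the condition (more than 2 times):
  apple wind: 3
  sky apple: 3
  sky sky: 4

apple wind; sky apple; sky sky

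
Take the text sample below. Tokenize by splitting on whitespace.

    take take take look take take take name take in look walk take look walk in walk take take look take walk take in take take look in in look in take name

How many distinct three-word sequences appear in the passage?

33 tokens → 31 trigram windows in total.
Repeated trigrams (each contributes count−1 duplicates):
  take take look: 3
  take look take: 2
  take take take: 2
4 duplicate windows → 31 − 4 = 27 distinct.

27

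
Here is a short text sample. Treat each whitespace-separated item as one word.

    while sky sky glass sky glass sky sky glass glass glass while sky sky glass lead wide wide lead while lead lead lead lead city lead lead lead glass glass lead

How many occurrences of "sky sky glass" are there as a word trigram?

Scanning the 29 overlapping trigram windows for "sky sky glass":
  position 2–4: sky sky glass
  position 7–9: sky sky glass
  position 13–15: sky sky glass

3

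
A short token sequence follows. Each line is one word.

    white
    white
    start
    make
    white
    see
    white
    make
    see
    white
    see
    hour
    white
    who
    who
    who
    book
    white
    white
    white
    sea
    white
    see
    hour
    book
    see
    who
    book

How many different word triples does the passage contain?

28 tokens → 26 trigram windows in total.
Repeated trigrams (each contributes count−1 duplicates):
  white see hour: 2
1 duplicate windows → 26 − 1 = 25 distinct.

25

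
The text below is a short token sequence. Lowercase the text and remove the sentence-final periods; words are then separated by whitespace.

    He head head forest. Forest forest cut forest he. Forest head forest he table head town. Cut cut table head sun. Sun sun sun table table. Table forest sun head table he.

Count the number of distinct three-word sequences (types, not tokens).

29

32 tokens → 30 trigram windows in total.
Repeated trigrams (each contributes count−1 duplicates):
  sun sun sun: 2
1 duplicate windows → 30 − 1 = 29 distinct.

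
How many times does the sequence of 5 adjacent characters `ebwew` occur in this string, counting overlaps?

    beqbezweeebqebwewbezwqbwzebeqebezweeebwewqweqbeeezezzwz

Sliding a length-5 window over the 55 characters (51 positions):
  position 13–17: ebwew
  position 37–41: ebwew

2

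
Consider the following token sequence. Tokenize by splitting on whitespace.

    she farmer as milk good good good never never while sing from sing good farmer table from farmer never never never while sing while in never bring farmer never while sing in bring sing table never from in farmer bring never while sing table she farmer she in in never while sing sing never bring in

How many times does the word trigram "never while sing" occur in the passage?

5

Scanning the 54 overlapping trigram windows for "never while sing":
  position 9–11: never while sing
  position 21–23: never while sing
  position 29–31: never while sing
  position 41–43: never while sing
  position 50–52: never while sing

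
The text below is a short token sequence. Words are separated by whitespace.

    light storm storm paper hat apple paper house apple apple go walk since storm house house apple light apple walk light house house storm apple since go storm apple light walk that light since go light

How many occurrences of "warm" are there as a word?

0

Scanning the 36 tokens for "warm":
  (none found)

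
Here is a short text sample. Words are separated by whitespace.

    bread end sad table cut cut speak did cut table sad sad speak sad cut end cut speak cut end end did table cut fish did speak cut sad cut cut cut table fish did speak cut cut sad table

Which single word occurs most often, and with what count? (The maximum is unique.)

Unigram frequencies (highest first):
  cut: 13
  sad: 6
  table: 5
  speak: 5
  end: 4
  did: 4
  … (2 more, each ≤ 2)

"cut", 13 times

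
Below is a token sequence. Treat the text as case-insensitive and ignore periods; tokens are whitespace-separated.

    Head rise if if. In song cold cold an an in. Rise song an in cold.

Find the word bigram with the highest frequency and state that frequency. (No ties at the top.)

"an in", 2 times

Bigram frequencies (highest first):
  an in: 2
  head rise: 1
  rise if: 1
  if if: 1
  if in: 1
  in song: 1
  … (8 more, each ≤ 1)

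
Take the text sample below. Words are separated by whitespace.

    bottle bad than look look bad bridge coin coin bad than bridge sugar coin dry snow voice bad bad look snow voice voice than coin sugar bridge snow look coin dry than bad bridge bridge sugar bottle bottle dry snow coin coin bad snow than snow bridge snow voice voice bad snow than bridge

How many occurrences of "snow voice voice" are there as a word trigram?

2

Scanning the 52 overlapping trigram windows for "snow voice voice":
  position 21–23: snow voice voice
  position 48–50: snow voice voice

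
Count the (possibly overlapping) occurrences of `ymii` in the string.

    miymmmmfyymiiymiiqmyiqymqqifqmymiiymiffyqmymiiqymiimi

5

Sliding a length-4 window over the 53 characters (50 positions):
  position 10–13: ymii
  position 14–17: ymii
  position 31–34: ymii
  position 43–46: ymii
  position 48–51: ymii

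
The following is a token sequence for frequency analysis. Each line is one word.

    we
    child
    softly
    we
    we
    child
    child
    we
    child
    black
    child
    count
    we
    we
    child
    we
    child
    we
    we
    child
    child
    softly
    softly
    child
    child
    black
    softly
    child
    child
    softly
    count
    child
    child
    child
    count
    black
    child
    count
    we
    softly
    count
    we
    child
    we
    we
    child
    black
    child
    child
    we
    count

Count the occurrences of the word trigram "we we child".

Scanning the 49 overlapping trigram windows for "we we child":
  position 4–6: we we child
  position 13–15: we we child
  position 18–20: we we child
  position 44–46: we we child

4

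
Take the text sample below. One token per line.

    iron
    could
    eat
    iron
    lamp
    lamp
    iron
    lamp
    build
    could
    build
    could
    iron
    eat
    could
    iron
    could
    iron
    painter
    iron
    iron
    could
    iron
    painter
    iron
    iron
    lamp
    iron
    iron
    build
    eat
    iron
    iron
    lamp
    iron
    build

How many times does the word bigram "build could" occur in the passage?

Scanning the 35 overlapping bigram windows for "build could":
  position 9–10: build could
  position 11–12: build could

2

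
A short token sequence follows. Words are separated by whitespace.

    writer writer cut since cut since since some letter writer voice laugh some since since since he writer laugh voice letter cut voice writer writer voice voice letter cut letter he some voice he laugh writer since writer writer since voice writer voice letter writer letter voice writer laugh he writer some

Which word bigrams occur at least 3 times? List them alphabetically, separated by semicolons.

since since; voice letter; voice writer; writer voice; writer writer

Bigram counts meeting the condition (at least 3 times):
  since since: 3
  voice letter: 3
  voice writer: 3
  writer voice: 3
  writer writer: 3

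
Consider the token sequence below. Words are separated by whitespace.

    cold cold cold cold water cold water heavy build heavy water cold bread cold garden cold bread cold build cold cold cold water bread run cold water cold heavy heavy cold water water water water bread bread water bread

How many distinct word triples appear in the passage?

39 tokens → 37 trigram windows in total.
Repeated trigrams (each contributes count−1 duplicates):
  cold cold cold: 3
  cold bread cold: 2
  cold cold water: 2
  cold water cold: 2
  water water water: 2
6 duplicate windows → 37 − 6 = 31 distinct.

31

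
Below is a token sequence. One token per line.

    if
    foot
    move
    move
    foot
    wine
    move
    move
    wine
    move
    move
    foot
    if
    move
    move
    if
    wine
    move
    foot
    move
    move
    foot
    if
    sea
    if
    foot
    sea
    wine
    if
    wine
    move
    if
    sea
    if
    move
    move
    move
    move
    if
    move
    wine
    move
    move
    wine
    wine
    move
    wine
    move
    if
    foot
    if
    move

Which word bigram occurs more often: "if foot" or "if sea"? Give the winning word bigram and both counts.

"if foot" (3 vs 2)

"if foot": 3 occurrences
"if sea": 2 occurrences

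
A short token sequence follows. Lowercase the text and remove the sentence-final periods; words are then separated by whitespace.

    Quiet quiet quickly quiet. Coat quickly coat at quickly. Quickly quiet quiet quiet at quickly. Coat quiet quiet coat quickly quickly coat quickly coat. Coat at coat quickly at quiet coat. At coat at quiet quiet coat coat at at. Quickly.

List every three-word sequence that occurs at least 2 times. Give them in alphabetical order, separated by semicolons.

coat at coat; coat coat at; coat quickly coat; quiet coat quickly; quiet quiet coat

Trigram counts meeting the condition (at least 2 times):
  coat at coat: 2
  coat coat at: 2
  coat quickly coat: 2
  quiet coat quickly: 2
  quiet quiet coat: 2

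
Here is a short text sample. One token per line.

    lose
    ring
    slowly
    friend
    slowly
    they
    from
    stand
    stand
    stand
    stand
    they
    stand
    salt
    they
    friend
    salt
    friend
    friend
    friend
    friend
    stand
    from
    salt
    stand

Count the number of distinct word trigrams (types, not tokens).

25 tokens → 23 trigram windows in total.
Repeated trigrams (each contributes count−1 duplicates):
  friend friend friend: 2
  stand stand stand: 2
2 duplicate windows → 23 − 2 = 21 distinct.

21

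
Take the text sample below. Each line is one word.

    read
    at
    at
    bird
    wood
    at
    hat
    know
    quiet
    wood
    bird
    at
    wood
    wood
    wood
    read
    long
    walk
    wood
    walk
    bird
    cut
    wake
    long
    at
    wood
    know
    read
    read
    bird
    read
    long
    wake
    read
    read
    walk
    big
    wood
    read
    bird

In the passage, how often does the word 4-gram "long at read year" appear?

Scanning the 37 overlapping 4-gram windows for "long at read year":
  (none found)

0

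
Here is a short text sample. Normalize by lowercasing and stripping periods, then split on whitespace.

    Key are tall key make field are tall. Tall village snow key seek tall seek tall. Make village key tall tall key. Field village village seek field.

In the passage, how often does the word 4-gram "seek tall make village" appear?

1

Scanning the 24 overlapping 4-gram windows for "seek tall make village":
  position 15–18: seek tall make village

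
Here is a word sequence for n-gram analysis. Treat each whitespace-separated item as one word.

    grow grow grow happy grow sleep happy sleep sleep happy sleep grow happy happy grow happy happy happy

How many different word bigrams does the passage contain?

18 tokens → 17 bigram windows in total.
Repeated bigrams (each contributes count−1 duplicates):
  grow happy: 3
  happy happy: 3
  grow grow: 2
  happy grow: 2
  happy sleep: 2
  sleep happy: 2
8 duplicate windows → 17 − 8 = 9 distinct.

9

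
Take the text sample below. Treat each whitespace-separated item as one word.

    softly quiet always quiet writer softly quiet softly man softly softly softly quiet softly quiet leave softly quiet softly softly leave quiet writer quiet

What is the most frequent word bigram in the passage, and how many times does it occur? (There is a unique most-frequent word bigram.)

Bigram frequencies (highest first):
  softly quiet: 5
  quiet softly: 3
  softly softly: 3
  quiet writer: 2
  quiet always: 1
  always quiet: 1
  … (8 more, each ≤ 1)

"softly quiet", 5 times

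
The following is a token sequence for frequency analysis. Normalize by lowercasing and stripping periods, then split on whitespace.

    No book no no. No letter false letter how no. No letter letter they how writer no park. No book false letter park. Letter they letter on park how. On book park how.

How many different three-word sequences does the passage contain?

33 tokens → 31 trigram windows in total.
Repeated trigrams (each contributes count−1 duplicates):
  no no letter: 2
1 duplicate windows → 31 − 1 = 30 distinct.

30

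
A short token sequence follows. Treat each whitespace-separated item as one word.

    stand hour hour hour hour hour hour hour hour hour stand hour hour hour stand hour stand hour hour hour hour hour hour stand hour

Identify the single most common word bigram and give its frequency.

Bigram frequencies (highest first):
  hour hour: 15
  stand hour: 5
  hour stand: 4

"hour hour", 15 times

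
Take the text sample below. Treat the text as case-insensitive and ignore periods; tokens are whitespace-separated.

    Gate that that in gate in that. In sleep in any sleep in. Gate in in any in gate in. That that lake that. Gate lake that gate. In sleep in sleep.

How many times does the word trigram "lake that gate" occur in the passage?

Scanning the 30 overlapping trigram windows for "lake that gate":
  position 23–25: lake that gate
  position 26–28: lake that gate

2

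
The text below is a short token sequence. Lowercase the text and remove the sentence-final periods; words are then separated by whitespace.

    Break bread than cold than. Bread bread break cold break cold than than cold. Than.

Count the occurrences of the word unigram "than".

Scanning the 15 tokens for "than":
  position 3: than
  position 5: than
  position 12: than
  position 13: than
  position 15: than

5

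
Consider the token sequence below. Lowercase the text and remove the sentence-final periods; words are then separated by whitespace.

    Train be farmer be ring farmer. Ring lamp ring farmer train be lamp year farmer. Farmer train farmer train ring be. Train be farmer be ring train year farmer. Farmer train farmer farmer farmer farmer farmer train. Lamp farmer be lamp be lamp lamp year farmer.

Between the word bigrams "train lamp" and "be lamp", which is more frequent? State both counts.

"train lamp": 1 occurrence
"be lamp": 3 occurrences

"be lamp" (3 vs 1)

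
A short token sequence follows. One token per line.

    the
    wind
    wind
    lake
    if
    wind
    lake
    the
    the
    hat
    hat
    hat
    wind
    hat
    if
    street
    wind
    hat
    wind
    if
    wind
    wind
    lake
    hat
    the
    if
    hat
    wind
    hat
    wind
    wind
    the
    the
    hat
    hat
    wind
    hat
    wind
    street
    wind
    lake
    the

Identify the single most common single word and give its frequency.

"wind", 14 times

Unigram frequencies (highest first):
  wind: 14
  hat: 11
  the: 7
  lake: 4
  if: 4
  street: 2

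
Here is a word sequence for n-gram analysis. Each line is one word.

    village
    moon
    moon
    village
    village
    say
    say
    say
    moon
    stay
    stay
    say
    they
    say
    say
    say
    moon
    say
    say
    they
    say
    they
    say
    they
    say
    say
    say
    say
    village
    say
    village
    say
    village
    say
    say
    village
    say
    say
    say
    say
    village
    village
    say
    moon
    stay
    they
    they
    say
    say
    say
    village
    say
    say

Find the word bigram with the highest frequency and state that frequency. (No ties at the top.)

Bigram frequencies (highest first):
  say say: 15
  village say: 7
  say village: 6
  they say: 5
  say they: 4
  say moon: 3
  … (10 more, each ≤ 2)

"say say", 15 times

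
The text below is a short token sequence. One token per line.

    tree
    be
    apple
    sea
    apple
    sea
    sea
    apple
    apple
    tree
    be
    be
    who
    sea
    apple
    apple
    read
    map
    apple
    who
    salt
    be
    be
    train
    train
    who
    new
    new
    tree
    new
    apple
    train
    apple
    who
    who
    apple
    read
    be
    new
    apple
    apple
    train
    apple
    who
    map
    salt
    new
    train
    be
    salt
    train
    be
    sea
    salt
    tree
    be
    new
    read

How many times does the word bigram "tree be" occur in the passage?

3

Scanning the 57 overlapping bigram windows for "tree be":
  position 1–2: tree be
  position 10–11: tree be
  position 55–56: tree be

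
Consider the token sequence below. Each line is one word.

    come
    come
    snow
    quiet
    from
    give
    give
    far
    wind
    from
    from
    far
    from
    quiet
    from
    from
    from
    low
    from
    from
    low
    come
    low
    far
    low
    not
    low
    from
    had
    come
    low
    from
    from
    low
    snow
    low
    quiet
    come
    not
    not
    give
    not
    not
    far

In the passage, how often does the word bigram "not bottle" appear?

0

Scanning the 43 overlapping bigram windows for "not bottle":
  (none found)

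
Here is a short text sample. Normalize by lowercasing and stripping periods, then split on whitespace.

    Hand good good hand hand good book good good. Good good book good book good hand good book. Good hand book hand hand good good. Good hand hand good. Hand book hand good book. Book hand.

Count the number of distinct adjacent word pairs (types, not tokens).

9

36 tokens → 35 bigram windows in total.
Repeated bigrams (each contributes count−1 duplicates):
  good good: 6
  hand good: 6
  good book: 5
  good hand: 5
  book good: 4
  book hand: 3
  hand hand: 3
  hand book: 2
26 duplicate windows → 35 − 26 = 9 distinct.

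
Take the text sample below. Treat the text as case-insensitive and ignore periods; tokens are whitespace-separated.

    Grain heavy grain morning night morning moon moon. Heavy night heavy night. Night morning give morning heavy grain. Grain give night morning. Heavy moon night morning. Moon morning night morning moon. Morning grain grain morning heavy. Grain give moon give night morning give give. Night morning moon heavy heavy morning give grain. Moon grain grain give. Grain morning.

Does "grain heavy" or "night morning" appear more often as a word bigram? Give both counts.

"night morning" (7 vs 1)

"grain heavy": 1 occurrence
"night morning": 7 occurrences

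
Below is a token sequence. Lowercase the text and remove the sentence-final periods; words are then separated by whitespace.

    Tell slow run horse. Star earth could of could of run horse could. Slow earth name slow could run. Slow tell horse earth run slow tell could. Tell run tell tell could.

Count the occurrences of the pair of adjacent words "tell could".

Scanning the 31 overlapping bigram windows for "tell could":
  position 26–27: tell could
  position 31–32: tell could

2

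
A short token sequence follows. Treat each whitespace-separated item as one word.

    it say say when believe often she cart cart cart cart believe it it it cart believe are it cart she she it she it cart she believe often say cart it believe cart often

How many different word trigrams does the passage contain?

31

35 tokens → 33 trigram windows in total.
Repeated trigrams (each contributes count−1 duplicates):
  cart cart cart: 2
  it cart she: 2
2 duplicate windows → 33 − 2 = 31 distinct.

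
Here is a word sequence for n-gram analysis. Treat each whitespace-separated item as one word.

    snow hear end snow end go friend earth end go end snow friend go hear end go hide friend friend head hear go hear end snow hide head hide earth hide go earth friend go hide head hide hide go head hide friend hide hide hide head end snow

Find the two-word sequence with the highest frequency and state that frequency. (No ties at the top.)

"end snow", 4 times

Bigram frequencies (highest first):
  end snow: 4
  hear end: 3
  end go: 3
  hide head: 3
  head hide: 3
  hide hide: 3
  … (24 more, each ≤ 2)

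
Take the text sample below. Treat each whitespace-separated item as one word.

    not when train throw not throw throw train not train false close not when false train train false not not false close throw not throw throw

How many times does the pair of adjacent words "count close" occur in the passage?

Scanning the 25 overlapping bigram windows for "count close":
  (none found)

0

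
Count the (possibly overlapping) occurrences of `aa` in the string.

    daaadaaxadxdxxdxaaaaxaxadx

Sliding a length-2 window over the 26 characters (25 positions):
  position 2–3: aa
  position 3–4: aa
  position 6–7: aa
  position 17–18: aa
  position 18–19: aa
  position 19–20: aa

6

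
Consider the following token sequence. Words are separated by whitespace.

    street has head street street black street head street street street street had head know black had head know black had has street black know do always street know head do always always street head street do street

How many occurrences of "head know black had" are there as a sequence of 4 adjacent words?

2

Scanning the 35 overlapping 4-gram windows for "head know black had":
  position 14–17: head know black had
  position 18–21: head know black had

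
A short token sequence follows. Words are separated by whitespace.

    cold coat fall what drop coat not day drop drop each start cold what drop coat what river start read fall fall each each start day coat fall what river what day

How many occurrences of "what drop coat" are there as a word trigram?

Scanning the 30 overlapping trigram windows for "what drop coat":
  position 4–6: what drop coat
  position 14–16: what drop coat

2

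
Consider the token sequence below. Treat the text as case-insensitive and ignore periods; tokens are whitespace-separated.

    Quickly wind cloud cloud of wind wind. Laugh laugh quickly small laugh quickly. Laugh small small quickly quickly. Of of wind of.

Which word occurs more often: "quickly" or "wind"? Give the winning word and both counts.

"quickly" (5 vs 4)

"quickly": 5 occurrences
"wind": 4 occurrences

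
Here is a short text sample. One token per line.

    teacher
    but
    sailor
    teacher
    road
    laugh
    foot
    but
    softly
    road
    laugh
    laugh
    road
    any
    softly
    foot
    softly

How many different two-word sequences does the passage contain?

17 tokens → 16 bigram windows in total.
Repeated bigrams (each contributes count−1 duplicates):
  road laugh: 2
1 duplicate windows → 16 − 1 = 15 distinct.

15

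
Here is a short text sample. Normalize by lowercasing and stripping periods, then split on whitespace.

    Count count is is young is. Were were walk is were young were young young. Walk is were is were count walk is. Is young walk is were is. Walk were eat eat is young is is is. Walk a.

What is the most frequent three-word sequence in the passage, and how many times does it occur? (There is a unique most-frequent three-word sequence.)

"walk is were", 3 times

Trigram frequencies (highest first):
  walk is were: 3
  is is young: 2
  is young is: 2
  young walk is: 2
  is were is: 2
  count count is: 1
  … (26 more, each ≤ 1)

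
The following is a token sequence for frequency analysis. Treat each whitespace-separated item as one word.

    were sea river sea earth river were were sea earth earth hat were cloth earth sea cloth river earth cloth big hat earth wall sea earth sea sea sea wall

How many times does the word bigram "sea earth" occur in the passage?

3

Scanning the 29 overlapping bigram windows for "sea earth":
  position 4–5: sea earth
  position 9–10: sea earth
  position 25–26: sea earth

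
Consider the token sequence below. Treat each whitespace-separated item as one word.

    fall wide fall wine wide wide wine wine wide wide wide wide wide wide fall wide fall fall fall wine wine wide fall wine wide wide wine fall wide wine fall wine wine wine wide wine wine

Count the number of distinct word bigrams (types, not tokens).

37 tokens → 36 bigram windows in total.
Repeated bigrams (each contributes count−1 duplicates):
  wide wide: 7
  wine wide: 5
  wine wine: 5
  fall wine: 4
  wide fall: 4
  wide wine: 4
  fall wide: 3
  fall fall: 2
  … (1 more repeated)
27 duplicate windows → 36 − 27 = 9 distinct.

9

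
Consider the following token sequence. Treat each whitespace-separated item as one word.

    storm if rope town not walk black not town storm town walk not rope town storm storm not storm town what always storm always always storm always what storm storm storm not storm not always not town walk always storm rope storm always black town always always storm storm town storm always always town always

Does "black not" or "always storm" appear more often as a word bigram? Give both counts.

"always storm" (4 vs 1)

"black not": 1 occurrence
"always storm": 4 occurrences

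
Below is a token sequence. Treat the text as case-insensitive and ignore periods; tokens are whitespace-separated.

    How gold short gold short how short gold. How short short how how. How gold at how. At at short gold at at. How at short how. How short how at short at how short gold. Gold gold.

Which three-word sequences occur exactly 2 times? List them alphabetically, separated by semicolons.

Trigram counts meeting the condition (exactly 2 times):
  at how at: 2
  how at short: 2
  how short gold: 2
  short how how: 2

at how at; how at short; how short gold; short how how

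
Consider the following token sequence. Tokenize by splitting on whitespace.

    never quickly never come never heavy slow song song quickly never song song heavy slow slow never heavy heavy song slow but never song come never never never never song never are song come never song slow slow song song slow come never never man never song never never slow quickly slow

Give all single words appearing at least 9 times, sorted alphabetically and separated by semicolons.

never; slow; song

Unigram counts meeting the condition (at least 9 times):
  never: 17
  slow: 9
  song: 12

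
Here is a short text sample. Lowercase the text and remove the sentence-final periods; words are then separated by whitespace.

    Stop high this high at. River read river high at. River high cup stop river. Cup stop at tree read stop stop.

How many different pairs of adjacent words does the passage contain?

17

22 tokens → 21 bigram windows in total.
Repeated bigrams (each contributes count−1 duplicates):
  at river: 2
  cup stop: 2
  high at: 2
  river high: 2
4 duplicate windows → 21 − 4 = 17 distinct.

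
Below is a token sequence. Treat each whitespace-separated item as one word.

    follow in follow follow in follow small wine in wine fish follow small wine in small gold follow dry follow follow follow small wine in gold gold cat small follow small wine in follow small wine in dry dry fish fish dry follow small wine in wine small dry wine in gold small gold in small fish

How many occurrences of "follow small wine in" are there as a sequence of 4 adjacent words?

Scanning the 54 overlapping 4-gram windows for "follow small wine in":
  position 6–9: follow small wine in
  position 12–15: follow small wine in
  position 22–25: follow small wine in
  position 30–33: follow small wine in
  position 34–37: follow small wine in
  position 43–46: follow small wine in

6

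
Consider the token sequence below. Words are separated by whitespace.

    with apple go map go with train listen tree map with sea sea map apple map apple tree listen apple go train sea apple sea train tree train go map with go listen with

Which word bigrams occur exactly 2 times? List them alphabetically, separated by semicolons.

Bigram counts meeting the condition (exactly 2 times):
  apple go: 2
  go map: 2
  map apple: 2
  map with: 2

apple go; go map; map apple; map with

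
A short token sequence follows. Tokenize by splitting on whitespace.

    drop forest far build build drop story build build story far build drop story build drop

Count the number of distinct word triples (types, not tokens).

16 tokens → 14 trigram windows in total.
Repeated trigrams (each contributes count−1 duplicates):
  build drop story: 2
  drop story build: 2
2 duplicate windows → 14 − 2 = 12 distinct.

12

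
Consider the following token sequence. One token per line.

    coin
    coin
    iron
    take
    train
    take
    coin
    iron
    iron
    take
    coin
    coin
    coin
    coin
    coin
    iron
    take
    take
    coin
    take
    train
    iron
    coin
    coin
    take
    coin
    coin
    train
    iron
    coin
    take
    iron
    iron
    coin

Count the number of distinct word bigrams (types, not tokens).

13

34 tokens → 33 bigram windows in total.
Repeated bigrams (each contributes count−1 duplicates):
  coin coin: 7
  take coin: 4
  coin iron: 3
  coin take: 3
  iron coin: 3
  iron take: 3
  iron iron: 2
  take train: 2
  … (1 more repeated)
20 duplicate windows → 33 − 20 = 13 distinct.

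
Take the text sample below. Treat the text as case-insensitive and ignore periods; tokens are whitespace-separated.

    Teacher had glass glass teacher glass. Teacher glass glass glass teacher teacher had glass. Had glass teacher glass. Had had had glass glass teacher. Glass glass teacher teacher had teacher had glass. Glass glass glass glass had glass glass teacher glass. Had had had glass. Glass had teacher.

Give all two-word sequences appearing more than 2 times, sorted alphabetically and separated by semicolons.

Bigram counts meeting the condition (more than 2 times):
  glass glass: 11
  glass had: 5
  glass teacher: 7
  had glass: 7
  had had: 4
  teacher glass: 5
  teacher had: 4

glass glass; glass had; glass teacher; had glass; had had; teacher glass; teacher had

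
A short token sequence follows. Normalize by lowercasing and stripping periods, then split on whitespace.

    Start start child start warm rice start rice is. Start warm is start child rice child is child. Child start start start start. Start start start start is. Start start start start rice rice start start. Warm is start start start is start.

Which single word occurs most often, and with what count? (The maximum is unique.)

Unigram frequencies (highest first):
  start: 24
  is: 6
  child: 5
  rice: 5
  warm: 3

"start", 24 times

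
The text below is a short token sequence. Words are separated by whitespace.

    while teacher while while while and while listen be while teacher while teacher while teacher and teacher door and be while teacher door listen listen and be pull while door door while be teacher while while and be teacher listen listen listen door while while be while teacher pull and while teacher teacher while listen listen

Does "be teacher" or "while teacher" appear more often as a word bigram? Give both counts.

"while teacher" (7 vs 2)

"be teacher": 2 occurrences
"while teacher": 7 occurrences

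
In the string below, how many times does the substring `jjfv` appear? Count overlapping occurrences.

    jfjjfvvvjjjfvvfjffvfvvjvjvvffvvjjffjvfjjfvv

Sliding a length-4 window over the 43 characters (40 positions):
  position 3–6: jjfv
  position 10–13: jjfv
  position 39–42: jjfv

3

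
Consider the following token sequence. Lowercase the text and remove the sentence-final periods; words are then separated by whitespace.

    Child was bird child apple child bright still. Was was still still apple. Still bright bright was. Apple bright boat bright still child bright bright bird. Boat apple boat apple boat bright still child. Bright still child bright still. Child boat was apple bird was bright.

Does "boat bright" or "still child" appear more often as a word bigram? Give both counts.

"still child" (4 vs 2)

"boat bright": 2 occurrences
"still child": 4 occurrences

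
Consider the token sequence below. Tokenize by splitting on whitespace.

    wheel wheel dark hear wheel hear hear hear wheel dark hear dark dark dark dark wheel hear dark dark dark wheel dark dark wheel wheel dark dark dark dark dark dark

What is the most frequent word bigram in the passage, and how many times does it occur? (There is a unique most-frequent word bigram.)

Bigram frequencies (highest first):
  dark dark: 11
  wheel dark: 4
  dark wheel: 3
  wheel wheel: 2
  dark hear: 2
  hear wheel: 2
  … (3 more, each ≤ 2)

"dark dark", 11 times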